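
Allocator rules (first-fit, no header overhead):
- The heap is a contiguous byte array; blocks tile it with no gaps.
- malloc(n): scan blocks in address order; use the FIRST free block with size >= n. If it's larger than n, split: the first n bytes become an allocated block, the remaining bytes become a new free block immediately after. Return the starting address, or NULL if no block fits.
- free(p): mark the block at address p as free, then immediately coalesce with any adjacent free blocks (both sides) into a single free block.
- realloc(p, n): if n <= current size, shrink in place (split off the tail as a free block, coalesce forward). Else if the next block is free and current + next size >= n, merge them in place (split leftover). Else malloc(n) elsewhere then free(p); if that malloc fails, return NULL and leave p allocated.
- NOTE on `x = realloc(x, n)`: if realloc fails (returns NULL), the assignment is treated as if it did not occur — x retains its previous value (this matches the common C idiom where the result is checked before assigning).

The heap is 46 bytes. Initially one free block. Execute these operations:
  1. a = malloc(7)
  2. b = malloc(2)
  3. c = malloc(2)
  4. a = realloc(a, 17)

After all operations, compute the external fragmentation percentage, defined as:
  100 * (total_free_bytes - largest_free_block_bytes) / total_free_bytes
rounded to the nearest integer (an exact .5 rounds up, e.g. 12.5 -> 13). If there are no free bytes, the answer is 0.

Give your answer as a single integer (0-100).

Answer: 28

Derivation:
Op 1: a = malloc(7) -> a = 0; heap: [0-6 ALLOC][7-45 FREE]
Op 2: b = malloc(2) -> b = 7; heap: [0-6 ALLOC][7-8 ALLOC][9-45 FREE]
Op 3: c = malloc(2) -> c = 9; heap: [0-6 ALLOC][7-8 ALLOC][9-10 ALLOC][11-45 FREE]
Op 4: a = realloc(a, 17) -> a = 11; heap: [0-6 FREE][7-8 ALLOC][9-10 ALLOC][11-27 ALLOC][28-45 FREE]
Free blocks: [7 18] total_free=25 largest=18 -> 100*(25-18)/25 = 700/25 = 28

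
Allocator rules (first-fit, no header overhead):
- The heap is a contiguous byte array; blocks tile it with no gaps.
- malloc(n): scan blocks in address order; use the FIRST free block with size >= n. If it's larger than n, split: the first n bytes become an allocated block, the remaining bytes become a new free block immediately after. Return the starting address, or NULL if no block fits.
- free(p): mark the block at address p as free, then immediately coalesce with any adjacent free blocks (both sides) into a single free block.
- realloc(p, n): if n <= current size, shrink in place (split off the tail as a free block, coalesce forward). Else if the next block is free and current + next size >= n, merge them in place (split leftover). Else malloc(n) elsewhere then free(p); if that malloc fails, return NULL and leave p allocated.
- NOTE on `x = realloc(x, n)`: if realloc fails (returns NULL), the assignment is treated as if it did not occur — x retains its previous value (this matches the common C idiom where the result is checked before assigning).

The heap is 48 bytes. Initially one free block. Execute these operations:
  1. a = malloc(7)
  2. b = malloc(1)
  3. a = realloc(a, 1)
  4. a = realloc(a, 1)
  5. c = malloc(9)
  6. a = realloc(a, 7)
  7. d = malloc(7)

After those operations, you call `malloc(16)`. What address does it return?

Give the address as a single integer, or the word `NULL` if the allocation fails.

Answer: 24

Derivation:
Op 1: a = malloc(7) -> a = 0; heap: [0-6 ALLOC][7-47 FREE]
Op 2: b = malloc(1) -> b = 7; heap: [0-6 ALLOC][7-7 ALLOC][8-47 FREE]
Op 3: a = realloc(a, 1) -> a = 0; heap: [0-0 ALLOC][1-6 FREE][7-7 ALLOC][8-47 FREE]
Op 4: a = realloc(a, 1) -> a = 0; heap: [0-0 ALLOC][1-6 FREE][7-7 ALLOC][8-47 FREE]
Op 5: c = malloc(9) -> c = 8; heap: [0-0 ALLOC][1-6 FREE][7-7 ALLOC][8-16 ALLOC][17-47 FREE]
Op 6: a = realloc(a, 7) -> a = 0; heap: [0-6 ALLOC][7-7 ALLOC][8-16 ALLOC][17-47 FREE]
Op 7: d = malloc(7) -> d = 17; heap: [0-6 ALLOC][7-7 ALLOC][8-16 ALLOC][17-23 ALLOC][24-47 FREE]
malloc(16): first-fit scan over [0-6 ALLOC][7-7 ALLOC][8-16 ALLOC][17-23 ALLOC][24-47 FREE] -> 24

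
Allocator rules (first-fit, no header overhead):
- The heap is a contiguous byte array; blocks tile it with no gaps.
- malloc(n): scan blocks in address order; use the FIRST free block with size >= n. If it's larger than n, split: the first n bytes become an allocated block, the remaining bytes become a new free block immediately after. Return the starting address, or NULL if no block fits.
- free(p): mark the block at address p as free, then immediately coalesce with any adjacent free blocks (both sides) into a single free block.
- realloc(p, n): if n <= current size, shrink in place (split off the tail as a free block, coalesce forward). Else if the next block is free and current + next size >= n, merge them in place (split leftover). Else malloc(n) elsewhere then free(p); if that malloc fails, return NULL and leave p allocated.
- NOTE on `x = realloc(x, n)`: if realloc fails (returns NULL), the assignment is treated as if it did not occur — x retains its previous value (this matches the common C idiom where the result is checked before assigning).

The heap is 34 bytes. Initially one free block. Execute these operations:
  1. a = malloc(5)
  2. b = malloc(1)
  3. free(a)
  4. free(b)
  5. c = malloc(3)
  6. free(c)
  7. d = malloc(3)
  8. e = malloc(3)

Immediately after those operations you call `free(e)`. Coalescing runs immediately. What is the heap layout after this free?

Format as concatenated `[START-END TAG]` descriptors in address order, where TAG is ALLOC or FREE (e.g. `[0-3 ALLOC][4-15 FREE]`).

Answer: [0-2 ALLOC][3-33 FREE]

Derivation:
Op 1: a = malloc(5) -> a = 0; heap: [0-4 ALLOC][5-33 FREE]
Op 2: b = malloc(1) -> b = 5; heap: [0-4 ALLOC][5-5 ALLOC][6-33 FREE]
Op 3: free(a) -> (freed a); heap: [0-4 FREE][5-5 ALLOC][6-33 FREE]
Op 4: free(b) -> (freed b); heap: [0-33 FREE]
Op 5: c = malloc(3) -> c = 0; heap: [0-2 ALLOC][3-33 FREE]
Op 6: free(c) -> (freed c); heap: [0-33 FREE]
Op 7: d = malloc(3) -> d = 0; heap: [0-2 ALLOC][3-33 FREE]
Op 8: e = malloc(3) -> e = 3; heap: [0-2 ALLOC][3-5 ALLOC][6-33 FREE]
free(e): e = 3 -> block [3-5 ALLOC]; mark free, coalesce with adjacent free neighbors -> [0-2 ALLOC][3-33 FREE]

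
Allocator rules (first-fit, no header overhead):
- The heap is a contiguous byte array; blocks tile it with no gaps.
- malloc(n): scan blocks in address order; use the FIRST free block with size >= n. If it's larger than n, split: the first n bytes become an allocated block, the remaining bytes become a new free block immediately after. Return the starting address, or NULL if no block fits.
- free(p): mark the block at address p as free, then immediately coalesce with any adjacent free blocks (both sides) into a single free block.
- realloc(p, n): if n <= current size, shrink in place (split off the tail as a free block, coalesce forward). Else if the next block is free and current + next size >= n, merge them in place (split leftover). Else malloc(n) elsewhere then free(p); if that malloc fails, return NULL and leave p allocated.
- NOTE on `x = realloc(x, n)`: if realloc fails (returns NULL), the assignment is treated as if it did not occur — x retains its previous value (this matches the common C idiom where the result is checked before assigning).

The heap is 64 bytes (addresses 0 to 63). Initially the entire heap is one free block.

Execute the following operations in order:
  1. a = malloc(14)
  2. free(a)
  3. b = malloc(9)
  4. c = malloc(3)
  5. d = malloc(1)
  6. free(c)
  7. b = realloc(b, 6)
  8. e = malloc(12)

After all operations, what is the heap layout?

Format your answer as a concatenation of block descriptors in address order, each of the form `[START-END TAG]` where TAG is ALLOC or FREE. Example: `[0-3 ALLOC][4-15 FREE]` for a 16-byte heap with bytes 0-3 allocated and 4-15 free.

Answer: [0-5 ALLOC][6-11 FREE][12-12 ALLOC][13-24 ALLOC][25-63 FREE]

Derivation:
Op 1: a = malloc(14) -> a = 0; heap: [0-13 ALLOC][14-63 FREE]
Op 2: free(a) -> (freed a); heap: [0-63 FREE]
Op 3: b = malloc(9) -> b = 0; heap: [0-8 ALLOC][9-63 FREE]
Op 4: c = malloc(3) -> c = 9; heap: [0-8 ALLOC][9-11 ALLOC][12-63 FREE]
Op 5: d = malloc(1) -> d = 12; heap: [0-8 ALLOC][9-11 ALLOC][12-12 ALLOC][13-63 FREE]
Op 6: free(c) -> (freed c); heap: [0-8 ALLOC][9-11 FREE][12-12 ALLOC][13-63 FREE]
Op 7: b = realloc(b, 6) -> b = 0; heap: [0-5 ALLOC][6-11 FREE][12-12 ALLOC][13-63 FREE]
Op 8: e = malloc(12) -> e = 13; heap: [0-5 ALLOC][6-11 FREE][12-12 ALLOC][13-24 ALLOC][25-63 FREE]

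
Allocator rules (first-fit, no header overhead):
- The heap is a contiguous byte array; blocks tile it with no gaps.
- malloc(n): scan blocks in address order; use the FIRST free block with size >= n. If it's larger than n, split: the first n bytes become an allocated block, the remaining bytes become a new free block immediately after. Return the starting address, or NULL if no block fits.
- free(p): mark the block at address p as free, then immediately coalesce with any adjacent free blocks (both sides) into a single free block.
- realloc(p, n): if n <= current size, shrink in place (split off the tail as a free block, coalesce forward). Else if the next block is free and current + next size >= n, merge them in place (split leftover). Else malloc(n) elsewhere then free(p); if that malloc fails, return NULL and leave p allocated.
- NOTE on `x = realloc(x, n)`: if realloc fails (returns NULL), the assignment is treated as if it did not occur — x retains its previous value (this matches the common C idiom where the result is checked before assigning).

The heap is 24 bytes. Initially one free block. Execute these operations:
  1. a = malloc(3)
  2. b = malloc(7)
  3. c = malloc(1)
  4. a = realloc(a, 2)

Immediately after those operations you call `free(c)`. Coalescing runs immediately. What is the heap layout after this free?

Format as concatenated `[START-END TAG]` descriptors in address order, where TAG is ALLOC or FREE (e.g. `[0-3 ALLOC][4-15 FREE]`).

Answer: [0-1 ALLOC][2-2 FREE][3-9 ALLOC][10-23 FREE]

Derivation:
Op 1: a = malloc(3) -> a = 0; heap: [0-2 ALLOC][3-23 FREE]
Op 2: b = malloc(7) -> b = 3; heap: [0-2 ALLOC][3-9 ALLOC][10-23 FREE]
Op 3: c = malloc(1) -> c = 10; heap: [0-2 ALLOC][3-9 ALLOC][10-10 ALLOC][11-23 FREE]
Op 4: a = realloc(a, 2) -> a = 0; heap: [0-1 ALLOC][2-2 FREE][3-9 ALLOC][10-10 ALLOC][11-23 FREE]
free(c): c = 10 -> block [10-10 ALLOC]; mark free, coalesce with adjacent free neighbors -> [0-1 ALLOC][2-2 FREE][3-9 ALLOC][10-23 FREE]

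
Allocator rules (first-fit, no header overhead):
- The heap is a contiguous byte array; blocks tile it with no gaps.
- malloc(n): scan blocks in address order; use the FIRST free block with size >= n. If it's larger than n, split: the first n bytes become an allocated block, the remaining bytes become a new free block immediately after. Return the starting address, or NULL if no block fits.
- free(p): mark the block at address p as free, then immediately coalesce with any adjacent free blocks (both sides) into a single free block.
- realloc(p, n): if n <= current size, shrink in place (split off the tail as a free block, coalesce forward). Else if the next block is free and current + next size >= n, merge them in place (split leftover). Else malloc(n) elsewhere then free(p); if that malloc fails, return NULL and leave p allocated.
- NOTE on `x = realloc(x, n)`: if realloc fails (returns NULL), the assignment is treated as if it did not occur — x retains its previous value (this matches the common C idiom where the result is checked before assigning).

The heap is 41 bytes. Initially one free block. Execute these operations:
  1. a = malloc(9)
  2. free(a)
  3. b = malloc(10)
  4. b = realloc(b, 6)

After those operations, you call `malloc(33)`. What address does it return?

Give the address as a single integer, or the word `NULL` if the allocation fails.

Answer: 6

Derivation:
Op 1: a = malloc(9) -> a = 0; heap: [0-8 ALLOC][9-40 FREE]
Op 2: free(a) -> (freed a); heap: [0-40 FREE]
Op 3: b = malloc(10) -> b = 0; heap: [0-9 ALLOC][10-40 FREE]
Op 4: b = realloc(b, 6) -> b = 0; heap: [0-5 ALLOC][6-40 FREE]
malloc(33): first-fit scan over [0-5 ALLOC][6-40 FREE] -> 6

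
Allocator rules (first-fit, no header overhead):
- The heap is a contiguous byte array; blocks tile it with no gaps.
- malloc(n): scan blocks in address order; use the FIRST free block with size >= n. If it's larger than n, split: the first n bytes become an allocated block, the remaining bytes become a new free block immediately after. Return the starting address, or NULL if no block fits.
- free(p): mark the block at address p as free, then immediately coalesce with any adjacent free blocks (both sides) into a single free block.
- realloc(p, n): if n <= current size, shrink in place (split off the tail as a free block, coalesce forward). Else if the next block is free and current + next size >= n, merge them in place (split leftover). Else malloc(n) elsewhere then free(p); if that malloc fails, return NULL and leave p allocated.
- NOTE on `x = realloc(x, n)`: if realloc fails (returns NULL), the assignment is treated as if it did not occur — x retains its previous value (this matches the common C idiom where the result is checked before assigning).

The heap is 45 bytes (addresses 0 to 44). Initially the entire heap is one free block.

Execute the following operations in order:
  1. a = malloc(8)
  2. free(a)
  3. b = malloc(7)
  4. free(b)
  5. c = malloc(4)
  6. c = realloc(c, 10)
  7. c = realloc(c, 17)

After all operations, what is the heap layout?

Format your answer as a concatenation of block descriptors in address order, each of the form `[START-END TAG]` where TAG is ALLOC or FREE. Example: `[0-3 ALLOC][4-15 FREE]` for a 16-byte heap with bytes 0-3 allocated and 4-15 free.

Answer: [0-16 ALLOC][17-44 FREE]

Derivation:
Op 1: a = malloc(8) -> a = 0; heap: [0-7 ALLOC][8-44 FREE]
Op 2: free(a) -> (freed a); heap: [0-44 FREE]
Op 3: b = malloc(7) -> b = 0; heap: [0-6 ALLOC][7-44 FREE]
Op 4: free(b) -> (freed b); heap: [0-44 FREE]
Op 5: c = malloc(4) -> c = 0; heap: [0-3 ALLOC][4-44 FREE]
Op 6: c = realloc(c, 10) -> c = 0; heap: [0-9 ALLOC][10-44 FREE]
Op 7: c = realloc(c, 17) -> c = 0; heap: [0-16 ALLOC][17-44 FREE]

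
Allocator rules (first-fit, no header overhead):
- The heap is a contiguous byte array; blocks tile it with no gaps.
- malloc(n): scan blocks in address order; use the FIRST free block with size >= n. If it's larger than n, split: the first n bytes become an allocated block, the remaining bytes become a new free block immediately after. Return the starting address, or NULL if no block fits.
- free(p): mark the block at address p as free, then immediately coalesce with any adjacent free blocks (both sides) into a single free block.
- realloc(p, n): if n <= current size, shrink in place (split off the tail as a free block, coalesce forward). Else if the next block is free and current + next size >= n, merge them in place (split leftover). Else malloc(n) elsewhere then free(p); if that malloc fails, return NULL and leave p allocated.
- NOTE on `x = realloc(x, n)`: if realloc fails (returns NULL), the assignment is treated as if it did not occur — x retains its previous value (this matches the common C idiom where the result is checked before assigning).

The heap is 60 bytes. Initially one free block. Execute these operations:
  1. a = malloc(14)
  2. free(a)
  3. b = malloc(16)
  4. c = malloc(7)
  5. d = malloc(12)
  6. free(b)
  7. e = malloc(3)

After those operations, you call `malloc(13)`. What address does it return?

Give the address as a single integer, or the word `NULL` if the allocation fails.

Op 1: a = malloc(14) -> a = 0; heap: [0-13 ALLOC][14-59 FREE]
Op 2: free(a) -> (freed a); heap: [0-59 FREE]
Op 3: b = malloc(16) -> b = 0; heap: [0-15 ALLOC][16-59 FREE]
Op 4: c = malloc(7) -> c = 16; heap: [0-15 ALLOC][16-22 ALLOC][23-59 FREE]
Op 5: d = malloc(12) -> d = 23; heap: [0-15 ALLOC][16-22 ALLOC][23-34 ALLOC][35-59 FREE]
Op 6: free(b) -> (freed b); heap: [0-15 FREE][16-22 ALLOC][23-34 ALLOC][35-59 FREE]
Op 7: e = malloc(3) -> e = 0; heap: [0-2 ALLOC][3-15 FREE][16-22 ALLOC][23-34 ALLOC][35-59 FREE]
malloc(13): first-fit scan over [0-2 ALLOC][3-15 FREE][16-22 ALLOC][23-34 ALLOC][35-59 FREE] -> 3

Answer: 3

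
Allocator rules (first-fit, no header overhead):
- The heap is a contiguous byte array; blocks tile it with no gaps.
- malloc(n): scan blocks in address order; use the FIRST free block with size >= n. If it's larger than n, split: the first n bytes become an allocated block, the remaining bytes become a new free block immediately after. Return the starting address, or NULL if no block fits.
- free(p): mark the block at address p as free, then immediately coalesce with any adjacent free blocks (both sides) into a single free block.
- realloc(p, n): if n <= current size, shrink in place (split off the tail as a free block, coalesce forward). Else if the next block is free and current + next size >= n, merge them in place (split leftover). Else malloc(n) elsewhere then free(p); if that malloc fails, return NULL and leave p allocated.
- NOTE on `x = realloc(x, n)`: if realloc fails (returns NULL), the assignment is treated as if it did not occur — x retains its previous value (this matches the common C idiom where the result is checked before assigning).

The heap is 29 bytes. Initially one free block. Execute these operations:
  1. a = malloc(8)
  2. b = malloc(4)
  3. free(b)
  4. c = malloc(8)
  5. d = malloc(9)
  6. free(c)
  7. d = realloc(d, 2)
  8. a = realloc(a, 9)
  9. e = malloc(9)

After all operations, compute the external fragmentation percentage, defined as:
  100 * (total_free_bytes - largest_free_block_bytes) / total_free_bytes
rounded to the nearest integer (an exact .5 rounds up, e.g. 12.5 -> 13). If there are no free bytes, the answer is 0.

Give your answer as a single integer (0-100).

Answer: 22

Derivation:
Op 1: a = malloc(8) -> a = 0; heap: [0-7 ALLOC][8-28 FREE]
Op 2: b = malloc(4) -> b = 8; heap: [0-7 ALLOC][8-11 ALLOC][12-28 FREE]
Op 3: free(b) -> (freed b); heap: [0-7 ALLOC][8-28 FREE]
Op 4: c = malloc(8) -> c = 8; heap: [0-7 ALLOC][8-15 ALLOC][16-28 FREE]
Op 5: d = malloc(9) -> d = 16; heap: [0-7 ALLOC][8-15 ALLOC][16-24 ALLOC][25-28 FREE]
Op 6: free(c) -> (freed c); heap: [0-7 ALLOC][8-15 FREE][16-24 ALLOC][25-28 FREE]
Op 7: d = realloc(d, 2) -> d = 16; heap: [0-7 ALLOC][8-15 FREE][16-17 ALLOC][18-28 FREE]
Op 8: a = realloc(a, 9) -> a = 0; heap: [0-8 ALLOC][9-15 FREE][16-17 ALLOC][18-28 FREE]
Op 9: e = malloc(9) -> e = 18; heap: [0-8 ALLOC][9-15 FREE][16-17 ALLOC][18-26 ALLOC][27-28 FREE]
Free blocks: [7 2] total_free=9 largest=7 -> 100*(9-7)/9 = 200/9 ≈ 22.222 -> rounds to 22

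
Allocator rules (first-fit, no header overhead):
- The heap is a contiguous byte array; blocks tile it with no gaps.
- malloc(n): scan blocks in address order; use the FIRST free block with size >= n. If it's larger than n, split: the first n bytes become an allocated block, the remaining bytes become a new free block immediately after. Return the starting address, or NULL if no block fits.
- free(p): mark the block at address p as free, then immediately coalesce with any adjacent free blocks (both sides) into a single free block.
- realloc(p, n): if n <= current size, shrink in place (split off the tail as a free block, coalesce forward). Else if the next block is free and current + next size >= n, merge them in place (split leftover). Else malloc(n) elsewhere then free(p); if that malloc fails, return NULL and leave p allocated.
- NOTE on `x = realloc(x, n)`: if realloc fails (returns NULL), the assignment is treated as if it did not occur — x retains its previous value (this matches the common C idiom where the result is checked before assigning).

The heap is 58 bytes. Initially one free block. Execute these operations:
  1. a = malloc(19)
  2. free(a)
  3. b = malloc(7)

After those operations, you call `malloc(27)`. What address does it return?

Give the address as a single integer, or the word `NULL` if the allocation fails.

Op 1: a = malloc(19) -> a = 0; heap: [0-18 ALLOC][19-57 FREE]
Op 2: free(a) -> (freed a); heap: [0-57 FREE]
Op 3: b = malloc(7) -> b = 0; heap: [0-6 ALLOC][7-57 FREE]
malloc(27): first-fit scan over [0-6 ALLOC][7-57 FREE] -> 7

Answer: 7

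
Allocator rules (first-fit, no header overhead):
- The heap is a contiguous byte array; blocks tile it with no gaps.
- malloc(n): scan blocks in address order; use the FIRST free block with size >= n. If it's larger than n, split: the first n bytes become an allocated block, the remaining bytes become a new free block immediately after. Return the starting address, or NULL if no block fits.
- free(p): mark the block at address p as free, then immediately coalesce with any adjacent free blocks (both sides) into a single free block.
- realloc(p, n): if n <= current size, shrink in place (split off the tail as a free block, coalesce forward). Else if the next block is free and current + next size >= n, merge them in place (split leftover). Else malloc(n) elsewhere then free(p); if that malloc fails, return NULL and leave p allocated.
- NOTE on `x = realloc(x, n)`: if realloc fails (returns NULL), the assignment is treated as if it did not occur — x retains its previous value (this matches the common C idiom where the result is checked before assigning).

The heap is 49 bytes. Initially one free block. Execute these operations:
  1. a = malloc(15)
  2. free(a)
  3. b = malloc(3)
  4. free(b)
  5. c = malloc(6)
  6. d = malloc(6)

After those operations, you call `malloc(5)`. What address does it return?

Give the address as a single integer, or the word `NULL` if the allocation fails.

Op 1: a = malloc(15) -> a = 0; heap: [0-14 ALLOC][15-48 FREE]
Op 2: free(a) -> (freed a); heap: [0-48 FREE]
Op 3: b = malloc(3) -> b = 0; heap: [0-2 ALLOC][3-48 FREE]
Op 4: free(b) -> (freed b); heap: [0-48 FREE]
Op 5: c = malloc(6) -> c = 0; heap: [0-5 ALLOC][6-48 FREE]
Op 6: d = malloc(6) -> d = 6; heap: [0-5 ALLOC][6-11 ALLOC][12-48 FREE]
malloc(5): first-fit scan over [0-5 ALLOC][6-11 ALLOC][12-48 FREE] -> 12

Answer: 12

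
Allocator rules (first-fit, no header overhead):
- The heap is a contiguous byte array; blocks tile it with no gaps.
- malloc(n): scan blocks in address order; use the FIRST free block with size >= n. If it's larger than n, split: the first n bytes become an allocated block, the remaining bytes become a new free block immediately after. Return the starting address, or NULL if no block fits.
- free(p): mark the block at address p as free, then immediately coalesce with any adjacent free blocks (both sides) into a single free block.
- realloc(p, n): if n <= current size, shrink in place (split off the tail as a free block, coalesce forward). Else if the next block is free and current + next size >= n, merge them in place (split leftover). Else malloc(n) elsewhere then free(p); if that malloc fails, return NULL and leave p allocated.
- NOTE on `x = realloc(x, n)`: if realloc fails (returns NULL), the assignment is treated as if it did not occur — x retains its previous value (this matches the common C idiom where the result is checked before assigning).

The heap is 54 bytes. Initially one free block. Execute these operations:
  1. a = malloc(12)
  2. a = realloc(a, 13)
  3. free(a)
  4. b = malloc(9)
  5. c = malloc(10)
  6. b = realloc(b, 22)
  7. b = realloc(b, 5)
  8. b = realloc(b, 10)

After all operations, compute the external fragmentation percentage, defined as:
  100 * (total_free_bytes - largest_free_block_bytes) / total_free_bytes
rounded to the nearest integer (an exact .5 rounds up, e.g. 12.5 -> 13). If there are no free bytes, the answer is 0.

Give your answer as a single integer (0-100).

Op 1: a = malloc(12) -> a = 0; heap: [0-11 ALLOC][12-53 FREE]
Op 2: a = realloc(a, 13) -> a = 0; heap: [0-12 ALLOC][13-53 FREE]
Op 3: free(a) -> (freed a); heap: [0-53 FREE]
Op 4: b = malloc(9) -> b = 0; heap: [0-8 ALLOC][9-53 FREE]
Op 5: c = malloc(10) -> c = 9; heap: [0-8 ALLOC][9-18 ALLOC][19-53 FREE]
Op 6: b = realloc(b, 22) -> b = 19; heap: [0-8 FREE][9-18 ALLOC][19-40 ALLOC][41-53 FREE]
Op 7: b = realloc(b, 5) -> b = 19; heap: [0-8 FREE][9-18 ALLOC][19-23 ALLOC][24-53 FREE]
Op 8: b = realloc(b, 10) -> b = 19; heap: [0-8 FREE][9-18 ALLOC][19-28 ALLOC][29-53 FREE]
Free blocks: [9 25] total_free=34 largest=25 -> 100*(34-25)/34 = 900/34 ≈ 26.471 -> rounds to 26

Answer: 26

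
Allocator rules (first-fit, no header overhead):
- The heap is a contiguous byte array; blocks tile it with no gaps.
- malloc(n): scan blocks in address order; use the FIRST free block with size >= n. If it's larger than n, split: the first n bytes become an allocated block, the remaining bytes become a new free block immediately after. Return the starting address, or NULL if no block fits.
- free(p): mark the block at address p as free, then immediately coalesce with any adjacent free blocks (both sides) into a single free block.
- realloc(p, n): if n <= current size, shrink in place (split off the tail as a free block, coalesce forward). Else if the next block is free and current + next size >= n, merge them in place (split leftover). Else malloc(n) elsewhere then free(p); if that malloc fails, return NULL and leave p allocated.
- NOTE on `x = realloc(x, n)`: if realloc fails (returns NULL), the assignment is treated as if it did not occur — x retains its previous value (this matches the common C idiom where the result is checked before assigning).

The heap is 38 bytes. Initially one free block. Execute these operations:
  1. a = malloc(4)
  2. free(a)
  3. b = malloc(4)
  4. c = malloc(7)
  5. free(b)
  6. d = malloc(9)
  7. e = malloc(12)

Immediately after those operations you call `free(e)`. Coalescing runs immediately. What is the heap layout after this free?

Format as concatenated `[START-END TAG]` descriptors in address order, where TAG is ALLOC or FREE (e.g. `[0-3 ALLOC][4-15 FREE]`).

Answer: [0-3 FREE][4-10 ALLOC][11-19 ALLOC][20-37 FREE]

Derivation:
Op 1: a = malloc(4) -> a = 0; heap: [0-3 ALLOC][4-37 FREE]
Op 2: free(a) -> (freed a); heap: [0-37 FREE]
Op 3: b = malloc(4) -> b = 0; heap: [0-3 ALLOC][4-37 FREE]
Op 4: c = malloc(7) -> c = 4; heap: [0-3 ALLOC][4-10 ALLOC][11-37 FREE]
Op 5: free(b) -> (freed b); heap: [0-3 FREE][4-10 ALLOC][11-37 FREE]
Op 6: d = malloc(9) -> d = 11; heap: [0-3 FREE][4-10 ALLOC][11-19 ALLOC][20-37 FREE]
Op 7: e = malloc(12) -> e = 20; heap: [0-3 FREE][4-10 ALLOC][11-19 ALLOC][20-31 ALLOC][32-37 FREE]
free(e): e = 20 -> block [20-31 ALLOC]; mark free, coalesce with adjacent free neighbors -> [0-3 FREE][4-10 ALLOC][11-19 ALLOC][20-37 FREE]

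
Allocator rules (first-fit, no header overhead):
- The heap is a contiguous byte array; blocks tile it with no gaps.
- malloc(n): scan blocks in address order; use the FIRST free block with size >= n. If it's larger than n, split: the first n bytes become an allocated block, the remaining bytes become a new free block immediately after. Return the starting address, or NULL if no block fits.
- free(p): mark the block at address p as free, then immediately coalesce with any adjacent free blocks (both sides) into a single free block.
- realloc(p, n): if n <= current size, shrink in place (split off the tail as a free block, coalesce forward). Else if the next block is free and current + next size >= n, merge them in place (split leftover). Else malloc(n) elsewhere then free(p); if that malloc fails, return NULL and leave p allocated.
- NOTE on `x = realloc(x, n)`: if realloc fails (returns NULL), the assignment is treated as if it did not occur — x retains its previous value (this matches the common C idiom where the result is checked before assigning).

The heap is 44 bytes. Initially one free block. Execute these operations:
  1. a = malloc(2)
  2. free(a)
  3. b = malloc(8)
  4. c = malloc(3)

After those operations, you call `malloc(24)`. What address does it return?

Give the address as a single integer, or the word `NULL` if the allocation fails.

Op 1: a = malloc(2) -> a = 0; heap: [0-1 ALLOC][2-43 FREE]
Op 2: free(a) -> (freed a); heap: [0-43 FREE]
Op 3: b = malloc(8) -> b = 0; heap: [0-7 ALLOC][8-43 FREE]
Op 4: c = malloc(3) -> c = 8; heap: [0-7 ALLOC][8-10 ALLOC][11-43 FREE]
malloc(24): first-fit scan over [0-7 ALLOC][8-10 ALLOC][11-43 FREE] -> 11

Answer: 11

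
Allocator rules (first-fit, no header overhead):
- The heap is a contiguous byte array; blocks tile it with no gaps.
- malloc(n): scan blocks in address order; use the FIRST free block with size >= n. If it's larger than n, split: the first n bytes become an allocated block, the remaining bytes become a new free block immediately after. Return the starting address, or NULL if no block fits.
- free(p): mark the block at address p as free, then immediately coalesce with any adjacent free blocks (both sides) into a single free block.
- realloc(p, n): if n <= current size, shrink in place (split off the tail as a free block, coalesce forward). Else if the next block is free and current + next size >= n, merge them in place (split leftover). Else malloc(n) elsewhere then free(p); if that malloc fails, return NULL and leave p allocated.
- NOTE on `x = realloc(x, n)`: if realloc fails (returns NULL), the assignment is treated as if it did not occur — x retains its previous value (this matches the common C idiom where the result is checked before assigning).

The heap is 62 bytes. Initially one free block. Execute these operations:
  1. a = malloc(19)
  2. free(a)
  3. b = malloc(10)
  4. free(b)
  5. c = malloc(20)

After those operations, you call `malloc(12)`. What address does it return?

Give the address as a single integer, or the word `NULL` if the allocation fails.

Answer: 20

Derivation:
Op 1: a = malloc(19) -> a = 0; heap: [0-18 ALLOC][19-61 FREE]
Op 2: free(a) -> (freed a); heap: [0-61 FREE]
Op 3: b = malloc(10) -> b = 0; heap: [0-9 ALLOC][10-61 FREE]
Op 4: free(b) -> (freed b); heap: [0-61 FREE]
Op 5: c = malloc(20) -> c = 0; heap: [0-19 ALLOC][20-61 FREE]
malloc(12): first-fit scan over [0-19 ALLOC][20-61 FREE] -> 20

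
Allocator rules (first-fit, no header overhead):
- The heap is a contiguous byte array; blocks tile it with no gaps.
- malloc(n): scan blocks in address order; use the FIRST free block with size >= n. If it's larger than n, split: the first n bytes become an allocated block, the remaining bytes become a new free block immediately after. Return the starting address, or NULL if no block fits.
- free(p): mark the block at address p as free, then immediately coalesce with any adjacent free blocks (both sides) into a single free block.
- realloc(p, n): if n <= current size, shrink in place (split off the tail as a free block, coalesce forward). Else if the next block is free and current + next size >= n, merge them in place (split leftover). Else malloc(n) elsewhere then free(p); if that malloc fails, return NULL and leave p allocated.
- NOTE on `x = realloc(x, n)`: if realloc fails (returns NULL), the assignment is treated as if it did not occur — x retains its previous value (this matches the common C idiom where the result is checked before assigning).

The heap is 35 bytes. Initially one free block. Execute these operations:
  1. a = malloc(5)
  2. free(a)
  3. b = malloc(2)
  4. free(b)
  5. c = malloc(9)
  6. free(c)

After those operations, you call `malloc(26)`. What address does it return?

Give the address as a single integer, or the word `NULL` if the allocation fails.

Op 1: a = malloc(5) -> a = 0; heap: [0-4 ALLOC][5-34 FREE]
Op 2: free(a) -> (freed a); heap: [0-34 FREE]
Op 3: b = malloc(2) -> b = 0; heap: [0-1 ALLOC][2-34 FREE]
Op 4: free(b) -> (freed b); heap: [0-34 FREE]
Op 5: c = malloc(9) -> c = 0; heap: [0-8 ALLOC][9-34 FREE]
Op 6: free(c) -> (freed c); heap: [0-34 FREE]
malloc(26): first-fit scan over [0-34 FREE] -> 0

Answer: 0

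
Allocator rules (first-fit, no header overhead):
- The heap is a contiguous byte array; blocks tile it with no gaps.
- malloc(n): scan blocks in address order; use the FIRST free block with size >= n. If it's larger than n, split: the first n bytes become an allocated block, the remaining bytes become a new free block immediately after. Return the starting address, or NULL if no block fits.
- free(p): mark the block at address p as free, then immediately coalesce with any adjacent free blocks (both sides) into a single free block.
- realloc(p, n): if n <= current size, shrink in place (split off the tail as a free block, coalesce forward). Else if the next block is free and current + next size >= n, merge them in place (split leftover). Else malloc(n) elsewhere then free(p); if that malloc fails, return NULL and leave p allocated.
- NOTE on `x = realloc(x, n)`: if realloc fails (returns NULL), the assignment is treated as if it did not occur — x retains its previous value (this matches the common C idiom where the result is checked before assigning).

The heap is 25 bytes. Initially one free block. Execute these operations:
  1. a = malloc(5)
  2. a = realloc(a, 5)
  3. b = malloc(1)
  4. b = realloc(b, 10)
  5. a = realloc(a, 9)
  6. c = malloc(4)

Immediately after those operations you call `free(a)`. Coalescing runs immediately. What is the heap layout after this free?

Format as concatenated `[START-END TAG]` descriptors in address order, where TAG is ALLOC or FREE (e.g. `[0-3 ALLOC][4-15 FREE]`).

Op 1: a = malloc(5) -> a = 0; heap: [0-4 ALLOC][5-24 FREE]
Op 2: a = realloc(a, 5) -> a = 0; heap: [0-4 ALLOC][5-24 FREE]
Op 3: b = malloc(1) -> b = 5; heap: [0-4 ALLOC][5-5 ALLOC][6-24 FREE]
Op 4: b = realloc(b, 10) -> b = 5; heap: [0-4 ALLOC][5-14 ALLOC][15-24 FREE]
Op 5: a = realloc(a, 9) -> a = 15; heap: [0-4 FREE][5-14 ALLOC][15-23 ALLOC][24-24 FREE]
Op 6: c = malloc(4) -> c = 0; heap: [0-3 ALLOC][4-4 FREE][5-14 ALLOC][15-23 ALLOC][24-24 FREE]
free(a): a = 15 -> block [15-23 ALLOC]; mark free, coalesce with adjacent free neighbors -> [0-3 ALLOC][4-4 FREE][5-14 ALLOC][15-24 FREE]

Answer: [0-3 ALLOC][4-4 FREE][5-14 ALLOC][15-24 FREE]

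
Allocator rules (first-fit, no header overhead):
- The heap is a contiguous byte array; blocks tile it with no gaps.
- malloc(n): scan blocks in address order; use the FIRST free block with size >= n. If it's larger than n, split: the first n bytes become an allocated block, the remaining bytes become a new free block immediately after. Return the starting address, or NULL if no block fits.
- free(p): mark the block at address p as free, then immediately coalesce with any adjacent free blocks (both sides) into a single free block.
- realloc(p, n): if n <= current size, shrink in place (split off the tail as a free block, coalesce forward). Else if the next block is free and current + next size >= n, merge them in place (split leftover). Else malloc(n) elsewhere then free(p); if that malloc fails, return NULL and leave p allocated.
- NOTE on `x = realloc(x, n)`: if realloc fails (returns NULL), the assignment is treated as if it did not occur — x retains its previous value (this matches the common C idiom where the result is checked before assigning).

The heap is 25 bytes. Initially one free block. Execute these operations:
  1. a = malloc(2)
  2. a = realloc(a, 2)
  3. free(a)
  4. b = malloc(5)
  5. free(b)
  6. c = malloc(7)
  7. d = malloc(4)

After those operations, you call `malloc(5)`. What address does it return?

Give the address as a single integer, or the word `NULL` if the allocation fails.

Op 1: a = malloc(2) -> a = 0; heap: [0-1 ALLOC][2-24 FREE]
Op 2: a = realloc(a, 2) -> a = 0; heap: [0-1 ALLOC][2-24 FREE]
Op 3: free(a) -> (freed a); heap: [0-24 FREE]
Op 4: b = malloc(5) -> b = 0; heap: [0-4 ALLOC][5-24 FREE]
Op 5: free(b) -> (freed b); heap: [0-24 FREE]
Op 6: c = malloc(7) -> c = 0; heap: [0-6 ALLOC][7-24 FREE]
Op 7: d = malloc(4) -> d = 7; heap: [0-6 ALLOC][7-10 ALLOC][11-24 FREE]
malloc(5): first-fit scan over [0-6 ALLOC][7-10 ALLOC][11-24 FREE] -> 11

Answer: 11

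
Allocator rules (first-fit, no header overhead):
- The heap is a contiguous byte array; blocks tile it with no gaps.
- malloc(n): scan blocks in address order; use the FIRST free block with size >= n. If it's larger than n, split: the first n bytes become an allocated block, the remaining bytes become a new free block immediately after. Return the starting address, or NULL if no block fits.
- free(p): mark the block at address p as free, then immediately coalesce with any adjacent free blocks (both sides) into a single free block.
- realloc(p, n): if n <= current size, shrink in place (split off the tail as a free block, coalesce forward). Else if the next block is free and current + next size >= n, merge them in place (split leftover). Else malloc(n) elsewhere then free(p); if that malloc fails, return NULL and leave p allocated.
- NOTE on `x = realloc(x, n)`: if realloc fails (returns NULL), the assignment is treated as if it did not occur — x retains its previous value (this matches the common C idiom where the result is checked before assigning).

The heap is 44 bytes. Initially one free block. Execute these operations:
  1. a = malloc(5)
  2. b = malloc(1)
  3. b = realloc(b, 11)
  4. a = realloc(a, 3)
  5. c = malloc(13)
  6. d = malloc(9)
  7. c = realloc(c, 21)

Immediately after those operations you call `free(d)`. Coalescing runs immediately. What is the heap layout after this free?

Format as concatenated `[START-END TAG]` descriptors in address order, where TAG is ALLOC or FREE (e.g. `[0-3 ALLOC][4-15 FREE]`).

Answer: [0-2 ALLOC][3-4 FREE][5-15 ALLOC][16-28 ALLOC][29-43 FREE]

Derivation:
Op 1: a = malloc(5) -> a = 0; heap: [0-4 ALLOC][5-43 FREE]
Op 2: b = malloc(1) -> b = 5; heap: [0-4 ALLOC][5-5 ALLOC][6-43 FREE]
Op 3: b = realloc(b, 11) -> b = 5; heap: [0-4 ALLOC][5-15 ALLOC][16-43 FREE]
Op 4: a = realloc(a, 3) -> a = 0; heap: [0-2 ALLOC][3-4 FREE][5-15 ALLOC][16-43 FREE]
Op 5: c = malloc(13) -> c = 16; heap: [0-2 ALLOC][3-4 FREE][5-15 ALLOC][16-28 ALLOC][29-43 FREE]
Op 6: d = malloc(9) -> d = 29; heap: [0-2 ALLOC][3-4 FREE][5-15 ALLOC][16-28 ALLOC][29-37 ALLOC][38-43 FREE]
Op 7: c = realloc(c, 21) -> NULL (c unchanged); heap: [0-2 ALLOC][3-4 FREE][5-15 ALLOC][16-28 ALLOC][29-37 ALLOC][38-43 FREE]
free(d): d = 29 -> block [29-37 ALLOC]; mark free, coalesce with adjacent free neighbors -> [0-2 ALLOC][3-4 FREE][5-15 ALLOC][16-28 ALLOC][29-43 FREE]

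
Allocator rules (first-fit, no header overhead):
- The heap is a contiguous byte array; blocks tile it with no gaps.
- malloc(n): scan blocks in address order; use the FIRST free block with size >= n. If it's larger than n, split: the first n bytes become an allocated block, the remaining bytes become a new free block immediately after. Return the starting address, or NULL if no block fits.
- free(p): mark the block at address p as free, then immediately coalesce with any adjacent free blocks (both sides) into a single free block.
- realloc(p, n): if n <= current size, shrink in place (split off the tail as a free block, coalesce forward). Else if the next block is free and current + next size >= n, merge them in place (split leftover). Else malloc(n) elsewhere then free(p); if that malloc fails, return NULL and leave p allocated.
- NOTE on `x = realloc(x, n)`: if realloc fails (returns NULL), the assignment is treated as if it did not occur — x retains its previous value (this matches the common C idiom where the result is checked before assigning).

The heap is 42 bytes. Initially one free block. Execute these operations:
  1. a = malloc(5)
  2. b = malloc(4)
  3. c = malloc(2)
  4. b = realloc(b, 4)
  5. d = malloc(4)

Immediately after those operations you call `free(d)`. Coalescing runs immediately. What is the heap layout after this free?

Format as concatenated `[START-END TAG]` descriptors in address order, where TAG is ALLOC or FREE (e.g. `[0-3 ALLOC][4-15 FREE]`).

Op 1: a = malloc(5) -> a = 0; heap: [0-4 ALLOC][5-41 FREE]
Op 2: b = malloc(4) -> b = 5; heap: [0-4 ALLOC][5-8 ALLOC][9-41 FREE]
Op 3: c = malloc(2) -> c = 9; heap: [0-4 ALLOC][5-8 ALLOC][9-10 ALLOC][11-41 FREE]
Op 4: b = realloc(b, 4) -> b = 5; heap: [0-4 ALLOC][5-8 ALLOC][9-10 ALLOC][11-41 FREE]
Op 5: d = malloc(4) -> d = 11; heap: [0-4 ALLOC][5-8 ALLOC][9-10 ALLOC][11-14 ALLOC][15-41 FREE]
free(d): d = 11 -> block [11-14 ALLOC]; mark free, coalesce with adjacent free neighbors -> [0-4 ALLOC][5-8 ALLOC][9-10 ALLOC][11-41 FREE]

Answer: [0-4 ALLOC][5-8 ALLOC][9-10 ALLOC][11-41 FREE]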